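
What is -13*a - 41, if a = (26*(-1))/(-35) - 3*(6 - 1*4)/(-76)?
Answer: -68739/1330 ≈ -51.683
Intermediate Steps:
a = 1093/1330 (a = -26*(-1/35) - 3*(6 - 4)*(-1/76) = 26/35 - 3*2*(-1/76) = 26/35 - 6*(-1/76) = 26/35 + 3/38 = 1093/1330 ≈ 0.82180)
-13*a - 41 = -13*1093/1330 - 41 = -14209/1330 - 41 = -68739/1330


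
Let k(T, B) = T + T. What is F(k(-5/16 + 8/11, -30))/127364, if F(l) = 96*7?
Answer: 168/31841 ≈ 0.0052762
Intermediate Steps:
k(T, B) = 2*T
F(l) = 672
F(k(-5/16 + 8/11, -30))/127364 = 672/127364 = 672*(1/127364) = 168/31841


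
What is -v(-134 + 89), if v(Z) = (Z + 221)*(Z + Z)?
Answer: 15840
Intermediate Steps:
v(Z) = 2*Z*(221 + Z) (v(Z) = (221 + Z)*(2*Z) = 2*Z*(221 + Z))
-v(-134 + 89) = -2*(-134 + 89)*(221 + (-134 + 89)) = -2*(-45)*(221 - 45) = -2*(-45)*176 = -1*(-15840) = 15840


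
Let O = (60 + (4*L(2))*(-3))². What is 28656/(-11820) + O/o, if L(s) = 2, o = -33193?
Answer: -80541444/32695105 ≈ -2.4634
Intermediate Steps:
O = 1296 (O = (60 + (4*2)*(-3))² = (60 + 8*(-3))² = (60 - 24)² = 36² = 1296)
28656/(-11820) + O/o = 28656/(-11820) + 1296/(-33193) = 28656*(-1/11820) + 1296*(-1/33193) = -2388/985 - 1296/33193 = -80541444/32695105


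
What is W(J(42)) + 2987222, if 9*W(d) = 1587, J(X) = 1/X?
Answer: 8962195/3 ≈ 2.9874e+6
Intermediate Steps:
J(X) = 1/X
W(d) = 529/3 (W(d) = (1/9)*1587 = 529/3)
W(J(42)) + 2987222 = 529/3 + 2987222 = 8962195/3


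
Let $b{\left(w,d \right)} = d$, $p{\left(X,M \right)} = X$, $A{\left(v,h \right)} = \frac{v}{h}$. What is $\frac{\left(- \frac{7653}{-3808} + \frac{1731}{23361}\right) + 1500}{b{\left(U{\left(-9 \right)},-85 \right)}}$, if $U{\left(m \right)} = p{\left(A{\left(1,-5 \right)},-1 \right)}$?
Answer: $- \frac{44541135127}{2520496160} \approx -17.672$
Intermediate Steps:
$U{\left(m \right)} = - \frac{1}{5}$ ($U{\left(m \right)} = 1 \frac{1}{-5} = 1 \left(- \frac{1}{5}\right) = - \frac{1}{5}$)
$\frac{\left(- \frac{7653}{-3808} + \frac{1731}{23361}\right) + 1500}{b{\left(U{\left(-9 \right)},-85 \right)}} = \frac{\left(- \frac{7653}{-3808} + \frac{1731}{23361}\right) + 1500}{-85} = \left(\left(\left(-7653\right) \left(- \frac{1}{3808}\right) + 1731 \cdot \frac{1}{23361}\right) + 1500\right) \left(- \frac{1}{85}\right) = \left(\left(\frac{7653}{3808} + \frac{577}{7787}\right) + 1500\right) \left(- \frac{1}{85}\right) = \left(\frac{61791127}{29652896} + 1500\right) \left(- \frac{1}{85}\right) = \frac{44541135127}{29652896} \left(- \frac{1}{85}\right) = - \frac{44541135127}{2520496160}$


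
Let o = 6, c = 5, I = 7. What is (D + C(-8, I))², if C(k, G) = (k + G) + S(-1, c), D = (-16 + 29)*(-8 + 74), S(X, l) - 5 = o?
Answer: 753424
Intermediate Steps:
S(X, l) = 11 (S(X, l) = 5 + 6 = 11)
D = 858 (D = 13*66 = 858)
C(k, G) = 11 + G + k (C(k, G) = (k + G) + 11 = (G + k) + 11 = 11 + G + k)
(D + C(-8, I))² = (858 + (11 + 7 - 8))² = (858 + 10)² = 868² = 753424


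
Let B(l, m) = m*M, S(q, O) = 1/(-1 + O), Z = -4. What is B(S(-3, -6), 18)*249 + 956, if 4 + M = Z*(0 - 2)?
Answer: 18884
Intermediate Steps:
M = 4 (M = -4 - 4*(0 - 2) = -4 - 4*(-2) = -4 + 8 = 4)
B(l, m) = 4*m (B(l, m) = m*4 = 4*m)
B(S(-3, -6), 18)*249 + 956 = (4*18)*249 + 956 = 72*249 + 956 = 17928 + 956 = 18884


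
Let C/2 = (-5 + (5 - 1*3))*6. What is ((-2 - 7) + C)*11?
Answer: -495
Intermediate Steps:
C = -36 (C = 2*((-5 + (5 - 1*3))*6) = 2*((-5 + (5 - 3))*6) = 2*((-5 + 2)*6) = 2*(-3*6) = 2*(-18) = -36)
((-2 - 7) + C)*11 = ((-2 - 7) - 36)*11 = (-9 - 36)*11 = -45*11 = -495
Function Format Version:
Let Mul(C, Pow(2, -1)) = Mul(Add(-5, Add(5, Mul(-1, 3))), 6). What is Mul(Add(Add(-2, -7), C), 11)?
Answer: -495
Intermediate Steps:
C = -36 (C = Mul(2, Mul(Add(-5, Add(5, Mul(-1, 3))), 6)) = Mul(2, Mul(Add(-5, Add(5, -3)), 6)) = Mul(2, Mul(Add(-5, 2), 6)) = Mul(2, Mul(-3, 6)) = Mul(2, -18) = -36)
Mul(Add(Add(-2, -7), C), 11) = Mul(Add(Add(-2, -7), -36), 11) = Mul(Add(-9, -36), 11) = Mul(-45, 11) = -495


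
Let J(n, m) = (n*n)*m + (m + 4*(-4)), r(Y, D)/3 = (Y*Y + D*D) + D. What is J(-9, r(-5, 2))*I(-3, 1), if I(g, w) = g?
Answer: -22830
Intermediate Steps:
r(Y, D) = 3*D + 3*D**2 + 3*Y**2 (r(Y, D) = 3*((Y*Y + D*D) + D) = 3*((Y**2 + D**2) + D) = 3*((D**2 + Y**2) + D) = 3*(D + D**2 + Y**2) = 3*D + 3*D**2 + 3*Y**2)
J(n, m) = -16 + m + m*n**2 (J(n, m) = n**2*m + (m - 16) = m*n**2 + (-16 + m) = -16 + m + m*n**2)
J(-9, r(-5, 2))*I(-3, 1) = (-16 + (3*2 + 3*2**2 + 3*(-5)**2) + (3*2 + 3*2**2 + 3*(-5)**2)*(-9)**2)*(-3) = (-16 + (6 + 3*4 + 3*25) + (6 + 3*4 + 3*25)*81)*(-3) = (-16 + (6 + 12 + 75) + (6 + 12 + 75)*81)*(-3) = (-16 + 93 + 93*81)*(-3) = (-16 + 93 + 7533)*(-3) = 7610*(-3) = -22830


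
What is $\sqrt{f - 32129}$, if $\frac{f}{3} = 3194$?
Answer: $i \sqrt{22547} \approx 150.16 i$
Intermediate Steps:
$f = 9582$ ($f = 3 \cdot 3194 = 9582$)
$\sqrt{f - 32129} = \sqrt{9582 - 32129} = \sqrt{-22547} = i \sqrt{22547}$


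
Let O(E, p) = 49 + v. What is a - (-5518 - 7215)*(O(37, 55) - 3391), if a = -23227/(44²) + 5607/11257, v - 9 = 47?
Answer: -911856370577363/21793552 ≈ -4.1841e+7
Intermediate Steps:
v = 56 (v = 9 + 47 = 56)
O(E, p) = 105 (O(E, p) = 49 + 56 = 105)
a = -250611187/21793552 (a = -23227/1936 + 5607*(1/11257) = -23227*1/1936 + 5607/11257 = -23227/1936 + 5607/11257 = -250611187/21793552 ≈ -11.499)
a - (-5518 - 7215)*(O(37, 55) - 3391) = -250611187/21793552 - (-5518 - 7215)*(105 - 3391) = -250611187/21793552 - (-12733)*(-3286) = -250611187/21793552 - 1*41840638 = -250611187/21793552 - 41840638 = -911856370577363/21793552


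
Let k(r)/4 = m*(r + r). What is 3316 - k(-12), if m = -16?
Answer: 1780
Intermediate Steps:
k(r) = -128*r (k(r) = 4*(-16*(r + r)) = 4*(-32*r) = -128*r)
3316 - k(-12) = 3316 - (-128)*(-12) = 3316 - 1*1536 = 3316 - 1536 = 1780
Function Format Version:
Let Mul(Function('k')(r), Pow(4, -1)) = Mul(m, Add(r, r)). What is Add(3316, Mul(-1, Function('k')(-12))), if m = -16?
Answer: 1780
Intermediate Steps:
Function('k')(r) = Mul(-128, r) (Function('k')(r) = Mul(4, Mul(-16, Add(r, r))) = Mul(4, Mul(-16, Mul(2, r))) = Mul(4, Mul(-32, r)) = Mul(-128, r))
Add(3316, Mul(-1, Function('k')(-12))) = Add(3316, Mul(-1, Mul(-128, -12))) = Add(3316, Mul(-1, 1536)) = Add(3316, -1536) = 1780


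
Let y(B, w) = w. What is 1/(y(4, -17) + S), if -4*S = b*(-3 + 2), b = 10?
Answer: -2/29 ≈ -0.068966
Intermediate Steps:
S = 5/2 (S = -5*(-3 + 2)/2 = -5*(-1)/2 = -1/4*(-10) = 5/2 ≈ 2.5000)
1/(y(4, -17) + S) = 1/(-17 + 5/2) = 1/(-29/2) = -2/29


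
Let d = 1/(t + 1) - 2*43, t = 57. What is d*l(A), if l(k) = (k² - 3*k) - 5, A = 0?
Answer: 24935/58 ≈ 429.91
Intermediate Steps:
l(k) = -5 + k² - 3*k
d = -4987/58 (d = 1/(57 + 1) - 2*43 = 1/58 - 86 = -4987/58 ≈ -85.983)
d*l(A) = -4987*(-5 + 0² - 3*0)/58 = -4987*(-5 + 0 + 0)/58 = -4987/58*(-5) = 24935/58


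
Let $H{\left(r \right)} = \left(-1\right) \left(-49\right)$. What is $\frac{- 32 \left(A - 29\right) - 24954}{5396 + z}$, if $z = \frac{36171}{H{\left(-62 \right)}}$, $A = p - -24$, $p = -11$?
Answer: $- \frac{108878}{27325} \approx -3.9846$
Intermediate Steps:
$H{\left(r \right)} = 49$
$A = 13$ ($A = -11 - -24 = -11 + 24 = 13$)
$z = \frac{36171}{49} \approx 738.18$
$\frac{- 32 \left(A - 29\right) - 24954}{5396 + z} = \frac{- 32 \left(13 - 29\right) - 24954}{5396 + \frac{36171}{49}} = \frac{\left(-32\right) \left(-16\right) - 24954}{\frac{300575}{49}} = \left(512 - 24954\right) \frac{49}{300575} = \left(-24442\right) \frac{49}{300575} = - \frac{108878}{27325}$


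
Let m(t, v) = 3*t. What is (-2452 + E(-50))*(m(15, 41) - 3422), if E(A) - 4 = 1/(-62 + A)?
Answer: 925895729/112 ≈ 8.2669e+6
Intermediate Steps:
E(A) = 4 + 1/(-62 + A)
(-2452 + E(-50))*(m(15, 41) - 3422) = (-2452 + (-247 + 4*(-50))/(-62 - 50))*(3*15 - 3422) = (-2452 + (-247 - 200)/(-112))*(45 - 3422) = (-2452 - 1/112*(-447))*(-3377) = (-2452 + 447/112)*(-3377) = -274177/112*(-3377) = 925895729/112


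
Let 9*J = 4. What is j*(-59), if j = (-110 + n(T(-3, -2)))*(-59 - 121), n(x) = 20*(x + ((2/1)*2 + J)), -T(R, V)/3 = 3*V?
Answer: 3599000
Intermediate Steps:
J = 4/9 (J = (⅑)*4 = 4/9 ≈ 0.44444)
T(R, V) = -9*V
n(x) = 800/9 + 20*x (n(x) = 20*(x + ((2/1)*2 + 4/9)) = 20*(x + ((2*1)*2 + 4/9)) = 20*(x + (2*2 + 4/9)) = 20*(x + (4 + 4/9)) = 20*(x + 40/9) = 20*(40/9 + x) = 800/9 + 20*x)
j = -61000 (j = (-110 + (800/9 + 20*(-9*(-2))))*(-59 - 121) = (-110 + (800/9 + 20*18))*(-180) = (-110 + (800/9 + 360))*(-180) = (-110 + 4040/9)*(-180) = (3050/9)*(-180) = -61000)
j*(-59) = -61000*(-59) = 3599000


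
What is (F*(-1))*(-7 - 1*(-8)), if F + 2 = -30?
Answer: 32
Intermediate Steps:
F = -32 (F = -2 - 30 = -32)
(F*(-1))*(-7 - 1*(-8)) = (-32*(-1))*(-7 - 1*(-8)) = 32*(-7 + 8) = 32*1 = 32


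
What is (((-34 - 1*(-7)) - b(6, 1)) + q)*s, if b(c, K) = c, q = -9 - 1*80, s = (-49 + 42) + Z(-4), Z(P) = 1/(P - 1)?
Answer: 4392/5 ≈ 878.40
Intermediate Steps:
Z(P) = 1/(-1 + P)
s = -36/5 (s = (-49 + 42) + 1/(-1 - 4) = -7 + 1/(-5) = -7 - ⅕ = -36/5 ≈ -7.2000)
q = -89 (q = -9 - 80 = -89)
(((-34 - 1*(-7)) - b(6, 1)) + q)*s = (((-34 - 1*(-7)) - 1*6) - 89)*(-36/5) = (((-34 + 7) - 6) - 89)*(-36/5) = ((-27 - 6) - 89)*(-36/5) = (-33 - 89)*(-36/5) = -122*(-36/5) = 4392/5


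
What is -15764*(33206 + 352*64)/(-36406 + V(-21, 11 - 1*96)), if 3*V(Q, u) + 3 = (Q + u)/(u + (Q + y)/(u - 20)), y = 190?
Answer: 95117910916/3941447 ≈ 24133.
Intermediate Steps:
V(Q, u) = -1 + (Q + u)/(3*(u + (190 + Q)/(-20 + u))) (V(Q, u) = -1 + ((Q + u)/(u + (Q + 190)/(u - 20)))/3 = -1 + ((Q + u)/(u + (190 + Q)/(-20 + u)))/3 = -1 + (Q + u)/(3*(u + (190 + Q)/(-20 + u))))
-15764*(33206 + 352*64)/(-36406 + V(-21, 11 - 1*96)) = -15764*(33206 + 352*64)/(-36406 + (-570 - 23*(-21) - 2*(11 - 1*96)**2 + 40*(11 - 1*96) - 21*(11 - 1*96))/(3*(190 - 21 + (11 - 1*96)**2 - 20*(11 - 1*96)))) = -15764*(33206 + 22528)/(-36406 + (-570 + 483 - 2*(11 - 96)**2 + 40*(11 - 96) - 21*(11 - 96))/(3*(190 - 21 + (11 - 96)**2 - 20*(11 - 96)))) = -15764*55734/(-36406 + (-570 + 483 - 2*(-85)**2 + 40*(-85) - 21*(-85))/(3*(190 - 21 + (-85)**2 - 20*(-85)))) = -15764*55734/(-36406 + (-570 + 483 - 2*7225 - 3400 + 1785)/(3*(190 - 21 + 7225 + 1700))) = -15764*55734/(-36406 + (1/3)*(-570 + 483 - 14450 - 3400 + 1785)/9094) = -15764*55734/(-36406 + (1/3)*(1/9094)*(-16152)) = -15764*55734/(-36406 - 2692/4547) = -15764/((-165540774/4547*1/55734)) = -15764/(-3941447/6033869) = -15764*(-6033869/3941447) = 95117910916/3941447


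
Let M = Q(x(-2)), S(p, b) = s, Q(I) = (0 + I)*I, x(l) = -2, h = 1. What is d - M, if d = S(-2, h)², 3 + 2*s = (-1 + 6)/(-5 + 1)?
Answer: 33/64 ≈ 0.51563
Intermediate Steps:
Q(I) = I² (Q(I) = I*I = I²)
s = -17/8 (s = -3/2 + ((-1 + 6)/(-5 + 1))/2 = -3/2 + (5/(-4))/2 = -3/2 + (5*(-¼))/2 = -3/2 + (½)*(-5/4) = -3/2 - 5/8 = -17/8 ≈ -2.1250)
S(p, b) = -17/8
M = 4 (M = (-2)² = 4)
d = 289/64 (d = (-17/8)² = 289/64 ≈ 4.5156)
d - M = 289/64 - 1*4 = 289/64 - 4 = 33/64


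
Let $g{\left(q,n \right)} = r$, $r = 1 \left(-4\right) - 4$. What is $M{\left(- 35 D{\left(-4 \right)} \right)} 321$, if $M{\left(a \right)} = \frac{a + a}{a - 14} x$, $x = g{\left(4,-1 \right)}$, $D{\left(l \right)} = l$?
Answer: $- \frac{17120}{3} \approx -5706.7$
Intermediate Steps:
$r = -8$ ($r = -4 - 4 = -8$)
$g{\left(q,n \right)} = -8$
$x = -8$
$M{\left(a \right)} = - \frac{16 a}{-14 + a}$ ($M{\left(a \right)} = \frac{a + a}{a - 14} \left(-8\right) = \frac{2 a}{-14 + a} \left(-8\right) = - \frac{16 a}{-14 + a}$)
$M{\left(- 35 D{\left(-4 \right)} \right)} 321 = - \frac{16 \left(\left(-35\right) \left(-4\right)\right)}{-14 - -140} \cdot 321 = \left(-16\right) 140 \frac{1}{-14 + 140} \cdot 321 = \left(-16\right) 140 \cdot \frac{1}{126} \cdot 321 = \left(- \frac{160}{9}\right) 321 = - \frac{17120}{3}$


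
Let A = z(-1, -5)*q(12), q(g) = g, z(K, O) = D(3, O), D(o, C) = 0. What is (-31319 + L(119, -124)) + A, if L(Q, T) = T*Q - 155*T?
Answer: -26855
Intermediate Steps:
L(Q, T) = -155*T + Q*T (L(Q, T) = Q*T - 155*T = -155*T + Q*T)
z(K, O) = 0
A = 0 (A = 0*12 = 0)
(-31319 + L(119, -124)) + A = (-31319 - 124*(-155 + 119)) + 0 = (-31319 - 124*(-36)) + 0 = (-31319 + 4464) + 0 = -26855 + 0 = -26855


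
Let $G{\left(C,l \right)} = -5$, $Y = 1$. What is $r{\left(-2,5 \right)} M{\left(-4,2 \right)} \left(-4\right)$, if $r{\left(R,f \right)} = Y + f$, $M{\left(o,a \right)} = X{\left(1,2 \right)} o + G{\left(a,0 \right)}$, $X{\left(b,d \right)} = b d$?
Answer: $312$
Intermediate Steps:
$M{\left(o,a \right)} = -5 + 2 o$ ($M{\left(o,a \right)} = 1 \cdot 2 o - 5 = 2 o - 5 = -5 + 2 o$)
$r{\left(R,f \right)} = 1 + f$
$r{\left(-2,5 \right)} M{\left(-4,2 \right)} \left(-4\right) = \left(1 + 5\right) \left(-5 + 2 \left(-4\right)\right) \left(-4\right) = 6 \left(-5 - 8\right) \left(-4\right) = 6 \left(-13\right) \left(-4\right) = \left(-78\right) \left(-4\right) = 312$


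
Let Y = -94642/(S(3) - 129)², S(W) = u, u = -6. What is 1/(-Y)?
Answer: 18225/94642 ≈ 0.19257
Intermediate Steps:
S(W) = -6
Y = -94642/18225 (Y = -94642/(-6 - 129)² = -94642/((-135)²) = -94642/18225 ≈ -5.1930)
1/(-Y) = 1/(-1*(-94642/18225)) = 1/(94642/18225) = 18225/94642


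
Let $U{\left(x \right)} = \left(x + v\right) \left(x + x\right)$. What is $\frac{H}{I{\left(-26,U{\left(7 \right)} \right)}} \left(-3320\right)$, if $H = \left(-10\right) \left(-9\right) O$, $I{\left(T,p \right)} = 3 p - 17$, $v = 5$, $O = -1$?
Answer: $\frac{298800}{487} \approx 613.55$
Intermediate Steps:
$U{\left(x \right)} = 2 x \left(5 + x\right)$ ($U{\left(x \right)} = \left(x + 5\right) \left(x + x\right) = \left(5 + x\right) 2 x = 2 x \left(5 + x\right)$)
$I{\left(T,p \right)} = -17 + 3 p$
$H = -90$ ($H = \left(-10\right) \left(-9\right) \left(-1\right) = 90 \left(-1\right) = -90$)
$\frac{H}{I{\left(-26,U{\left(7 \right)} \right)}} \left(-3320\right) = - \frac{90}{-17 + 3 \cdot 2 \cdot 7 \left(5 + 7\right)} \left(-3320\right) = - \frac{90}{-17 + 3 \cdot 2 \cdot 7 \cdot 12} \left(-3320\right) = - \frac{90}{-17 + 3 \cdot 168} \left(-3320\right) = - \frac{90}{-17 + 504} \left(-3320\right) = - \frac{90}{487} \left(-3320\right) = \left(-90\right) \frac{1}{487} \left(-3320\right) = \left(- \frac{90}{487}\right) \left(-3320\right) = \frac{298800}{487}$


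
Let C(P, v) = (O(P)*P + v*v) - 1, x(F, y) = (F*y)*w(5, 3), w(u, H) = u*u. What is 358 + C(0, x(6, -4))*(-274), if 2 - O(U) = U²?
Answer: -98639368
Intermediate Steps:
w(u, H) = u²
O(U) = 2 - U²
x(F, y) = 25*F*y (x(F, y) = (F*y)*5² = (F*y)*25 = 25*F*y)
C(P, v) = -1 + v² + P*(2 - P²) (C(P, v) = ((2 - P²)*P + v*v) - 1 = (P*(2 - P²) + v²) - 1 = (v² + P*(2 - P²)) - 1 = -1 + v² + P*(2 - P²))
358 + C(0, x(6, -4))*(-274) = 358 + (-1 + (25*6*(-4))² - 1*0*(-2 + 0²))*(-274) = 358 + (-1 + (-600)² - 1*0*(-2 + 0))*(-274) = 358 + (-1 + 360000 - 1*0*(-2))*(-274) = 358 + (-1 + 360000 + 0)*(-274) = 358 + 359999*(-274) = 358 - 98639726 = -98639368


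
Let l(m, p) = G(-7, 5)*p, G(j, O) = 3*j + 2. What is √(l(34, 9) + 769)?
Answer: √598 ≈ 24.454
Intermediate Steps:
G(j, O) = 2 + 3*j
l(m, p) = -19*p (l(m, p) = (2 + 3*(-7))*p = (2 - 21)*p = -19*p)
√(l(34, 9) + 769) = √(-19*9 + 769) = √(-171 + 769) = √598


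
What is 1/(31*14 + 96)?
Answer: 1/530 ≈ 0.0018868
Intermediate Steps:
1/(31*14 + 96) = 1/(434 + 96) = 1/530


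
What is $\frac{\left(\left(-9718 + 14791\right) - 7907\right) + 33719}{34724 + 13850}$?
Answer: $\frac{30885}{48574} \approx 0.63583$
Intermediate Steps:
$\frac{\left(\left(-9718 + 14791\right) - 7907\right) + 33719}{34724 + 13850} = \frac{\left(5073 - 7907\right) + 33719}{48574} = \left(\left(5073 - 7907\right) + 33719\right) \frac{1}{48574} = \left(-2834 + 33719\right) \frac{1}{48574} = 30885 \cdot \frac{1}{48574} = \frac{30885}{48574}$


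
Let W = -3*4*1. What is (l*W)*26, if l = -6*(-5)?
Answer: -9360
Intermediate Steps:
l = 30
W = -12 (W = -12*1 = -12)
(l*W)*26 = (30*(-12))*26 = -360*26 = -9360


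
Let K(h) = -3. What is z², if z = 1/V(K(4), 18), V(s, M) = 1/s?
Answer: 9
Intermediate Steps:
z = -3 (z = 1/(1/(-3)) = 1/(-⅓) = -3)
z² = (-3)² = 9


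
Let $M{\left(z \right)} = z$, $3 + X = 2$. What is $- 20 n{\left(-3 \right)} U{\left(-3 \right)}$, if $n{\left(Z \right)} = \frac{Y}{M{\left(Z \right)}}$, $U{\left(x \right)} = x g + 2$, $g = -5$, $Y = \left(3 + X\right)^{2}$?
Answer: $\frac{1360}{3} \approx 453.33$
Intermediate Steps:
$X = -1$ ($X = -3 + 2 = -1$)
$Y = 4$ ($Y = \left(3 - 1\right)^{2} = 2^{2} = 4$)
$U{\left(x \right)} = 2 - 5 x$ ($U{\left(x \right)} = x \left(-5\right) + 2 = - 5 x + 2 = 2 - 5 x$)
$n{\left(Z \right)} = \frac{4}{Z}$
$- 20 n{\left(-3 \right)} U{\left(-3 \right)} = - 20 \frac{4}{-3} \left(2 - -15\right) = - 20 \cdot 4 \left(- \frac{1}{3}\right) \left(2 + 15\right) = \left(-20\right) \left(- \frac{4}{3}\right) 17 = \frac{80}{3} \cdot 17 = \frac{1360}{3}$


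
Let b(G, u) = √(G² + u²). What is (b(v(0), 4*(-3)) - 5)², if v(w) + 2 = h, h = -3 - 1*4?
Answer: 100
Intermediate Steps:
h = -7 (h = -3 - 4 = -7)
v(w) = -9 (v(w) = -2 - 7 = -9)
(b(v(0), 4*(-3)) - 5)² = (√((-9)² + (4*(-3))²) - 5)² = (√(81 + (-12)²) - 5)² = (√(81 + 144) - 5)² = (√225 - 5)² = (15 - 5)² = 10² = 100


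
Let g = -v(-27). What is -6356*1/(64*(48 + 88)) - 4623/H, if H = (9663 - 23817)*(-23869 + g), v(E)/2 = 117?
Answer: -90350591061/123725133952 ≈ -0.73025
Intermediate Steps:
v(E) = 234 (v(E) = 2*117 = 234)
g = -234 (g = -1*234 = -234)
H = 341153862 (H = (9663 - 23817)*(-23869 - 234) = -14154*(-24103) = 341153862)
-6356*1/(64*(48 + 88)) - 4623/H = -6356*1/(64*(48 + 88)) - 4623/341153862 = -6356/(64*136) - 4623*1/341153862 = -6356/8704 - 1541/113717954 = -6356*1/8704 - 1541/113717954 = -1589/2176 - 1541/113717954 = -90350591061/123725133952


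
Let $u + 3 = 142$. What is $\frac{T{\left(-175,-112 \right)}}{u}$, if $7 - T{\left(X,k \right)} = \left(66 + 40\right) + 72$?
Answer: $- \frac{171}{139} \approx -1.2302$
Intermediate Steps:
$T{\left(X,k \right)} = -171$ ($T{\left(X,k \right)} = 7 - \left(\left(66 + 40\right) + 72\right) = 7 - \left(106 + 72\right) = 7 - 178 = -171$)
$u = 139$ ($u = -3 + 142 = 139$)
$\frac{T{\left(-175,-112 \right)}}{u} = - \frac{171}{139}$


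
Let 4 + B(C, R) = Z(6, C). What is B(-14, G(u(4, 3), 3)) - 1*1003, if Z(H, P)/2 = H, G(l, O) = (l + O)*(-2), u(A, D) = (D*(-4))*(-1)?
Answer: -995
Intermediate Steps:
u(A, D) = 4*D (u(A, D) = -4*D*(-1) = 4*D)
G(l, O) = -2*O - 2*l (G(l, O) = (O + l)*(-2) = -2*O - 2*l)
Z(H, P) = 2*H
B(C, R) = 8 (B(C, R) = -4 + 2*6 = -4 + 12 = 8)
B(-14, G(u(4, 3), 3)) - 1*1003 = 8 - 1*1003 = 8 - 1003 = -995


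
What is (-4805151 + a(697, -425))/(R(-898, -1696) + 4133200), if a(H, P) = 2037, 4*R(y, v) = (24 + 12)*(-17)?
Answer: -4803114/4133047 ≈ -1.1621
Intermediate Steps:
R(y, v) = -153 (R(y, v) = ((24 + 12)*(-17))/4 = (36*(-17))/4 = (¼)*(-612) = -153)
(-4805151 + a(697, -425))/(R(-898, -1696) + 4133200) = (-4805151 + 2037)/(-153 + 4133200) = -4803114/4133047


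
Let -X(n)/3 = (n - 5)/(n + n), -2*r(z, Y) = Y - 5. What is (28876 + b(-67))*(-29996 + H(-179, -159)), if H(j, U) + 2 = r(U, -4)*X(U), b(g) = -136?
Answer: -45704158620/53 ≈ -8.6234e+8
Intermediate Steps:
r(z, Y) = 5/2 - Y/2 (r(z, Y) = -(Y - 5)/2 = -(-5 + Y)/2 = 5/2 - Y/2)
X(n) = -3*(-5 + n)/(2*n) (X(n) = -3*(n - 5)/(n + n) = -3*(-5 + n)/(2*n))
H(j, U) = -2 + 27*(5 - U)/(4*U) (H(j, U) = -2 + (5/2 - ½*(-4))*(3*(5 - U)/(2*U)) = -2 + (5/2 + 2)*(3*(5 - U)/(2*U)) = -2 + 9*(3*(5 - U)/(2*U))/2 = -2 + 27*(5 - U)/(4*U))
(28876 + b(-67))*(-29996 + H(-179, -159)) = (28876 - 136)*(-29996 + (5/4)*(27 - 7*(-159))/(-159)) = 28740*(-29996 + (5/4)*(-1/159)*(27 + 1113)) = 28740*(-29996 + (5/4)*(-1/159)*1140) = 28740*(-29996 - 475/53) = 28740*(-1590263/53) = -45704158620/53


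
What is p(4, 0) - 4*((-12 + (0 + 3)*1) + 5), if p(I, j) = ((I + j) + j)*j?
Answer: 16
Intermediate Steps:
p(I, j) = j*(I + 2*j) (p(I, j) = (I + 2*j)*j = j*(I + 2*j))
p(4, 0) - 4*((-12 + (0 + 3)*1) + 5) = 0*(4 + 2*0) - 4*((-12 + (0 + 3)*1) + 5) = 0*(4 + 0) - 4*((-12 + 3*1) + 5) = 0*4 - 4*((-12 + 3) + 5) = 0 - 4*(-9 + 5) = 0 - 4*(-4) = 0 + 16 = 16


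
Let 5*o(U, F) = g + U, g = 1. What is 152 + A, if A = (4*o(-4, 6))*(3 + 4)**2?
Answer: 172/5 ≈ 34.400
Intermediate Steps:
o(U, F) = 1/5 + U/5 (o(U, F) = (1 + U)/5 = 1/5 + U/5)
A = -588/5 (A = (4*(1/5 + (1/5)*(-4)))*(3 + 4)**2 = (4*(1/5 - 4/5))*7**2 = (4*(-3/5))*49 = -12/5*49 = -588/5 ≈ -117.60)
152 + A = 152 - 588/5 = 172/5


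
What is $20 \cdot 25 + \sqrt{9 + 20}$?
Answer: $500 + \sqrt{29} \approx 505.39$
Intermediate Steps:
$20 \cdot 25 + \sqrt{9 + 20} = 500 + \sqrt{29}$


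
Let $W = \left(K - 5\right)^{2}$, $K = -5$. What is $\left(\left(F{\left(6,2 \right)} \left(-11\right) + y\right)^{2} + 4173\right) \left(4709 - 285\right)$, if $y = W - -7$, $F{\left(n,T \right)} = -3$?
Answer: $105171752$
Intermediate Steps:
$W = 100$ ($W = \left(-5 - 5\right)^{2} = \left(-10\right)^{2} = 100$)
$y = 107$ ($y = 100 - -7 = 100 + 7 = 107$)
$\left(\left(F{\left(6,2 \right)} \left(-11\right) + y\right)^{2} + 4173\right) \left(4709 - 285\right) = \left(\left(\left(-3\right) \left(-11\right) + 107\right)^{2} + 4173\right) \left(4709 - 285\right) = \left(\left(33 + 107\right)^{2} + 4173\right) 4424 = \left(140^{2} + 4173\right) 4424 = \left(19600 + 4173\right) 4424 = 23773 \cdot 4424 = 105171752$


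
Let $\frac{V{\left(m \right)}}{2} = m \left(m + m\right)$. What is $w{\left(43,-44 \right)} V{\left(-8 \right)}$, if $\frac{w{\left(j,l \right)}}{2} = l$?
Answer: $-22528$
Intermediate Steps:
$w{\left(j,l \right)} = 2 l$
$V{\left(m \right)} = 4 m^{2}$ ($V{\left(m \right)} = 2 m \left(m + m\right) = 2 m 2 m = 2 \cdot 2 m^{2} = 4 m^{2}$)
$w{\left(43,-44 \right)} V{\left(-8 \right)} = 2 \left(-44\right) 4 \left(-8\right)^{2} = - 88 \cdot 4 \cdot 64 = \left(-88\right) 256 = -22528$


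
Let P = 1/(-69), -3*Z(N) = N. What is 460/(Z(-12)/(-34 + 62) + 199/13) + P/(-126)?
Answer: 181966123/6111882 ≈ 29.773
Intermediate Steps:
Z(N) = -N/3
P = -1/69 ≈ -0.014493
460/(Z(-12)/(-34 + 62) + 199/13) + P/(-126) = 460/((-⅓*(-12))/(-34 + 62) + 199/13) - 1/69/(-126) = 460/(4/28 + 199*(1/13)) - 1/69*(-1/126) = 460/(4*(1/28) + 199/13) + 1/8694 = 460/(⅐ + 199/13) + 1/8694 = 460/(1406/91) + 1/8694 = 460*(91/1406) + 1/8694 = 20930/703 + 1/8694 = 181966123/6111882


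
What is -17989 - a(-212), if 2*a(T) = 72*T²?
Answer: -1635973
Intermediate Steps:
a(T) = 36*T² (a(T) = (72*T²)/2 = 36*T²)
-17989 - a(-212) = -17989 - 36*(-212)² = -17989 - 36*44944 = -17989 - 1*1617984 = -17989 - 1617984 = -1635973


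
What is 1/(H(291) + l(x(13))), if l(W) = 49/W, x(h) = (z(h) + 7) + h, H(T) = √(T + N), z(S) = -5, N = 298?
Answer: -735/130124 + 225*√589/130124 ≈ 0.036316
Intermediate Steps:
H(T) = √(298 + T) (H(T) = √(T + 298) = √(298 + T))
x(h) = 2 + h (x(h) = (-5 + 7) + h = 2 + h)
1/(H(291) + l(x(13))) = 1/(√(298 + 291) + 49/(2 + 13)) = 1/(√589 + 49/15) = 1/(49/15 + √589)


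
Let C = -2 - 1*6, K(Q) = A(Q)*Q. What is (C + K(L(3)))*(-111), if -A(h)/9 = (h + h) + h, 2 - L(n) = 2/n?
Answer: 6216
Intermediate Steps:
L(n) = 2 - 2/n
A(h) = -27*h (A(h) = -9*((h + h) + h) = -9*(2*h + h) = -27*h)
K(Q) = -27*Q² (K(Q) = (-27*Q)*Q = -27*Q²)
C = -8 (C = -2 - 6 = -8)
(C + K(L(3)))*(-111) = (-8 - 27*(2 - 2/3)²)*(-111) = (-8 - 27*(2 - 2*⅓)²)*(-111) = (-8 - 27*(2 - ⅔)²)*(-111) = (-8 - 27*(4/3)²)*(-111) = (-8 - 27*16/9)*(-111) = (-8 - 48)*(-111) = -56*(-111) = 6216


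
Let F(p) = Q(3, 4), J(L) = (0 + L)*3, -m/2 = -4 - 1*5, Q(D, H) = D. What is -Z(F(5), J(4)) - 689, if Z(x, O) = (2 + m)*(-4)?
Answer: -609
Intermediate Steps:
m = 18 (m = -2*(-4 - 1*5) = -2*(-4 - 5) = -2*(-9) = 18)
J(L) = 3*L (J(L) = L*3 = 3*L)
F(p) = 3
Z(x, O) = -80 (Z(x, O) = (2 + 18)*(-4) = 20*(-4) = -80)
-Z(F(5), J(4)) - 689 = -1*(-80) - 689 = 80 - 689 = -609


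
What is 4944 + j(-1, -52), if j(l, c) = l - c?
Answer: 4995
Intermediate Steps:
4944 + j(-1, -52) = 4944 + (-1 - 1*(-52)) = 4944 + (-1 + 52) = 4944 + 51 = 4995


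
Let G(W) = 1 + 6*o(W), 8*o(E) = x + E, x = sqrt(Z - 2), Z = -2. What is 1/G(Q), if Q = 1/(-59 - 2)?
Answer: 58804/192037 - 89304*I/192037 ≈ 0.30621 - 0.46504*I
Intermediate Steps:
x = 2*I (x = sqrt(-2 - 2) = sqrt(-4) = 2*I ≈ 2.0*I)
o(E) = I/4 + E/8 (o(E) = (2*I + E)/8 = (E + 2*I)/8 = I/4 + E/8)
Q = -1/61 (Q = 1/(-61) = -1/61 ≈ -0.016393)
G(W) = 1 + 3*I/2 + 3*W/4 (G(W) = 1 + 6*(I/4 + W/8) = 1 + (3*I/2 + 3*W/4) = 1 + 3*I/2 + 3*W/4)
1/G(Q) = 1/(1 + 3*I/2 + (3/4)*(-1/61)) = 1/(1 + 3*I/2 - 3/244) = 1/(241/244 + 3*I/2) = 59536*(241/244 - 3*I/2)/192037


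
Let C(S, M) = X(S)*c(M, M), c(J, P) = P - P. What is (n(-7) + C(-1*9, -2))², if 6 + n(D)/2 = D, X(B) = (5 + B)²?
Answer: 676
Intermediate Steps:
c(J, P) = 0
n(D) = -12 + 2*D
C(S, M) = 0 (C(S, M) = (5 + S)²*0 = 0)
(n(-7) + C(-1*9, -2))² = ((-12 + 2*(-7)) + 0)² = ((-12 - 14) + 0)² = (-26 + 0)² = (-26)² = 676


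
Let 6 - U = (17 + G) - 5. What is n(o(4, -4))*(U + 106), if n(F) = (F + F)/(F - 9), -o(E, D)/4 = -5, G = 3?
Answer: 3880/11 ≈ 352.73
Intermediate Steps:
o(E, D) = 20 (o(E, D) = -4*(-5) = 20)
n(F) = 2*F/(-9 + F) (n(F) = (2*F)/(-9 + F) = 2*F/(-9 + F))
U = -9 (U = 6 - ((17 + 3) - 5) = 6 - (20 - 5) = 6 - 1*15 = 6 - 15 = -9)
n(o(4, -4))*(U + 106) = (2*20/(-9 + 20))*(-9 + 106) = (2*20/11)*97 = (2*20*(1/11))*97 = (40/11)*97 = 3880/11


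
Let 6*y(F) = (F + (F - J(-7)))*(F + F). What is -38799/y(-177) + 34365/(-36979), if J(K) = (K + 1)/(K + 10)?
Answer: -2148440541/767979872 ≈ -2.7975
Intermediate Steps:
J(K) = (1 + K)/(10 + K)
y(F) = F*(2 + 2*F)/3 (y(F) = ((F + (F - (1 - 7)/(10 - 7)))*(F + F))/6 = ((F + (F - (-6)/3))*(2*F))/6 = ((F + (F - 1*(-2)))*(2*F))/6 = ((F + (F + 2))*(2*F))/6 = ((F + (2 + F))*(2*F))/6 = ((2 + 2*F)*(2*F))/6 = (2*F*(2 + 2*F))/6 = F*(2 + 2*F)/3)
-38799/y(-177) + 34365/(-36979) = -38799*(-1/(118*(1 - 177))) + 34365/(-36979) = -38799/((⅔)*(-177)*(-176)) + 34365*(-1/36979) = -38799/20768 - 34365/36979 = -2148440541/767979872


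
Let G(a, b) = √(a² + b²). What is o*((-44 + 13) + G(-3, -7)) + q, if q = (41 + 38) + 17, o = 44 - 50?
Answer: 282 - 6*√58 ≈ 236.31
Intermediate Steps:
o = -6
q = 96 (q = 79 + 17 = 96)
o*((-44 + 13) + G(-3, -7)) + q = -6*((-44 + 13) + √((-3)² + (-7)²)) + 96 = -6*(-31 + √(9 + 49)) + 96 = -6*(-31 + √58) + 96 = (186 - 6*√58) + 96 = 282 - 6*√58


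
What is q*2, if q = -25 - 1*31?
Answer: -112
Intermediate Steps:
q = -56 (q = -25 - 31 = -56)
q*2 = -56*2 = -112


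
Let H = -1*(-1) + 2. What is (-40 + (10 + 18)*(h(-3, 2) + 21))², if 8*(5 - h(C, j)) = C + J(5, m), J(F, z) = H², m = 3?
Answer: 444889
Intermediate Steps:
H = 3 (H = 1 + 2 = 3)
J(F, z) = 9 (J(F, z) = 3² = 9)
h(C, j) = 31/8 - C/8 (h(C, j) = 5 - (C + 9)/8 = 5 - (9 + C)/8 = 5 + (-9/8 - C/8) = 31/8 - C/8)
(-40 + (10 + 18)*(h(-3, 2) + 21))² = (-40 + (10 + 18)*((31/8 - ⅛*(-3)) + 21))² = (-40 + 28*((31/8 + 3/8) + 21))² = (-40 + 28*(17/4 + 21))² = (-40 + 28*(101/4))² = (-40 + 707)² = 667² = 444889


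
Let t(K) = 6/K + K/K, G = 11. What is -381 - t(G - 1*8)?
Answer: -384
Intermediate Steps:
t(K) = 1 + 6/K (t(K) = 6/K + 1 = 1 + 6/K)
-381 - t(G - 1*8) = -381 - (6 + (11 - 1*8))/(11 - 1*8) = -381 - (6 + (11 - 8))/(11 - 8) = -381 - (6 + 3)/3 = -381 - 9/3 = -381 - 1*3 = -381 - 3 = -384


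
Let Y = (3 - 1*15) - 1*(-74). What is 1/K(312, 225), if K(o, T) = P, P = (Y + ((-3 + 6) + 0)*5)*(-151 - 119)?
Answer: -1/20790 ≈ -4.8100e-5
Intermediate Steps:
Y = 62 (Y = (3 - 15) + 74 = -12 + 74 = 62)
P = -20790 (P = (62 + ((-3 + 6) + 0)*5)*(-151 - 119) = (62 + (3 + 0)*5)*(-270) = (62 + 3*5)*(-270) = (62 + 15)*(-270) = 77*(-270) = -20790)
K(o, T) = -20790
1/K(312, 225) = 1/(-20790) = -1/20790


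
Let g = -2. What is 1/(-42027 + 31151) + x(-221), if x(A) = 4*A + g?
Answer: -9636137/10876 ≈ -886.00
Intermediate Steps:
x(A) = -2 + 4*A (x(A) = 4*A - 2 = -2 + 4*A)
1/(-42027 + 31151) + x(-221) = 1/(-42027 + 31151) + (-2 + 4*(-221)) = 1/(-10876) + (-2 - 884) = -1/10876 - 886 = -9636137/10876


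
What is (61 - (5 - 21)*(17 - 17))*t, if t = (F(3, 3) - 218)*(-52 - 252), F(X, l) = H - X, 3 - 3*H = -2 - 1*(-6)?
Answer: 12313216/3 ≈ 4.1044e+6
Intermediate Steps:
H = -1/3 (H = 1 - (-2 - 1*(-6))/3 = 1 - (-2 + 6)/3 = 1 - 1/3*4 = 1 - 4/3 = -1/3 ≈ -0.33333)
F(X, l) = -1/3 - X
t = 201856/3 (t = ((-1/3 - 1*3) - 218)*(-52 - 252) = ((-1/3 - 3) - 218)*(-304) = (-10/3 - 218)*(-304) = -664/3*(-304) = 201856/3 ≈ 67285.)
(61 - (5 - 21)*(17 - 17))*t = (61 - (5 - 21)*(17 - 17))*(201856/3) = (61 - (-16)*0)*(201856/3) = (61 - 1*0)*(201856/3) = (61 + 0)*(201856/3) = 61*(201856/3) = 12313216/3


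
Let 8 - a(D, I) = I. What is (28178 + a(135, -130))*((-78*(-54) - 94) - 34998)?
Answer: -874398080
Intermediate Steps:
a(D, I) = 8 - I
(28178 + a(135, -130))*((-78*(-54) - 94) - 34998) = (28178 + (8 - 1*(-130)))*((-78*(-54) - 94) - 34998) = (28178 + (8 + 130))*((4212 - 94) - 34998) = (28178 + 138)*(4118 - 34998) = 28316*(-30880) = -874398080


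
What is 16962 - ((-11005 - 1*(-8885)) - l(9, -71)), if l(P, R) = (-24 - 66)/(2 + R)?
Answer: 438916/23 ≈ 19083.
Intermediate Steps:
l(P, R) = -90/(2 + R)
16962 - ((-11005 - 1*(-8885)) - l(9, -71)) = 16962 - ((-11005 - 1*(-8885)) - (-90)/(2 - 71)) = 16962 - ((-11005 + 8885) - (-90)/(-69)) = 16962 - (-2120 - (-90)*(-1)/69) = 16962 - (-2120 - 1*30/23) = 16962 - (-2120 - 30/23) = 16962 - 1*(-48790/23) = 16962 + 48790/23 = 438916/23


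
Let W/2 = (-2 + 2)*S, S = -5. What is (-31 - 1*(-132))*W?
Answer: 0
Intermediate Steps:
W = 0 (W = 2*((-2 + 2)*(-5)) = 2*(0*(-5)) = 2*0 = 0)
(-31 - 1*(-132))*W = (-31 - 1*(-132))*0 = (-31 + 132)*0 = 101*0 = 0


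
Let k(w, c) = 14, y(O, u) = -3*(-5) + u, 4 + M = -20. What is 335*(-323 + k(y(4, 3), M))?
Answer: -103515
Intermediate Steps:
M = -24 (M = -4 - 20 = -24)
y(O, u) = 15 + u
335*(-323 + k(y(4, 3), M)) = 335*(-323 + 14) = 335*(-309) = -103515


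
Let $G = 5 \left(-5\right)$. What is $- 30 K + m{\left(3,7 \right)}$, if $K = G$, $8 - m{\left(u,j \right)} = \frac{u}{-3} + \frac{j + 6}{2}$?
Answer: $\frac{1505}{2} \approx 752.5$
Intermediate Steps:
$m{\left(u,j \right)} = 5 - \frac{j}{2} + \frac{u}{3}$ ($m{\left(u,j \right)} = 8 - \left(\frac{u}{-3} + \frac{j + 6}{2}\right) = 8 - \left(u \left(- \frac{1}{3}\right) + \left(6 + j\right) \frac{1}{2}\right) = 8 - \left(- \frac{u}{3} + \left(3 + \frac{j}{2}\right)\right) = 8 - \left(3 + \frac{j}{2} - \frac{u}{3}\right) = 5 - \frac{j}{2} + \frac{u}{3}$)
$G = -25$
$K = -25$
$- 30 K + m{\left(3,7 \right)} = \left(-30\right) \left(-25\right) + \left(5 - \frac{7}{2} + \frac{1}{3} \cdot 3\right) = 750 + \left(5 - \frac{7}{2} + 1\right) = 750 + \frac{5}{2} = \frac{1505}{2}$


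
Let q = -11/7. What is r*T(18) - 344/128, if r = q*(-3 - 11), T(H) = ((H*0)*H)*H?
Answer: -43/16 ≈ -2.6875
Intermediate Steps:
q = -11/7 (q = -11*1/7 = -11/7 ≈ -1.5714)
T(H) = 0 (T(H) = (0*H)*H = 0*H = 0)
r = 22 (r = -11*(-3 - 11)/7 = -11/7*(-14) = 22)
r*T(18) - 344/128 = 22*0 - 344/128 = 0 - 344*1/128 = 0 - 43/16 = -43/16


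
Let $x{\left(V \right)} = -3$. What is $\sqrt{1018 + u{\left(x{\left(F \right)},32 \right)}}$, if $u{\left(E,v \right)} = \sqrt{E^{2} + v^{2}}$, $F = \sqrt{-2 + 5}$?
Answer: $\sqrt{1018 + \sqrt{1033}} \approx 32.406$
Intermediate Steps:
$F = \sqrt{3} \approx 1.732$
$\sqrt{1018 + u{\left(x{\left(F \right)},32 \right)}} = \sqrt{1018 + \sqrt{\left(-3\right)^{2} + 32^{2}}} = \sqrt{1018 + \sqrt{9 + 1024}} = \sqrt{1018 + \sqrt{1033}}$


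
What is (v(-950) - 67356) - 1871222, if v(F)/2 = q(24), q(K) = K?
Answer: -1938530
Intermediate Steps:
v(F) = 48 (v(F) = 2*24 = 48)
(v(-950) - 67356) - 1871222 = (48 - 67356) - 1871222 = -67308 - 1871222 = -1938530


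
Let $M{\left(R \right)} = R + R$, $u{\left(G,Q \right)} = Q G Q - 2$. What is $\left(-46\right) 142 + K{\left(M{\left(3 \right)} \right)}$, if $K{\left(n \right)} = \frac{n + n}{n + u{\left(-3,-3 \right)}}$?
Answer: $- \frac{150248}{23} \approx -6532.5$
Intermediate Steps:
$u{\left(G,Q \right)} = -2 + G Q^{2}$ ($u{\left(G,Q \right)} = G Q Q - 2 = G Q^{2} - 2 = -2 + G Q^{2}$)
$M{\left(R \right)} = 2 R$
$K{\left(n \right)} = \frac{2 n}{-29 + n}$ ($K{\left(n \right)} = \frac{n + n}{n - \left(2 + 3 \left(-3\right)^{2}\right)} = \frac{2 n}{n - 29} = \frac{2 n}{-29 + n}$)
$\left(-46\right) 142 + K{\left(M{\left(3 \right)} \right)} = \left(-46\right) 142 + \frac{2 \cdot 2 \cdot 3}{-29 + 2 \cdot 3} = -6532 + 2 \cdot 6 \frac{1}{-29 + 6} = -6532 + 2 \cdot 6 \frac{1}{-23} = -6532 + 2 \cdot 6 \left(- \frac{1}{23}\right) = -6532 - \frac{12}{23} = - \frac{150248}{23}$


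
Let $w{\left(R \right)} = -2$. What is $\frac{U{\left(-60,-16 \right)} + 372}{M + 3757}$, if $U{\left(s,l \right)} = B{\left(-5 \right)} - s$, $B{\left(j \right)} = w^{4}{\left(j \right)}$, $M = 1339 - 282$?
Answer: $\frac{224}{2407} \approx 0.093062$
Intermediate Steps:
$M = 1057$ ($M = 1339 - 282 = 1057$)
$B{\left(j \right)} = 16$ ($B{\left(j \right)} = \left(-2\right)^{4} = 16$)
$U{\left(s,l \right)} = 16 - s$
$\frac{U{\left(-60,-16 \right)} + 372}{M + 3757} = \frac{\left(16 - -60\right) + 372}{1057 + 3757} = \frac{\left(16 + 60\right) + 372}{4814} = \left(76 + 372\right) \frac{1}{4814} = 448 \cdot \frac{1}{4814} = \frac{224}{2407}$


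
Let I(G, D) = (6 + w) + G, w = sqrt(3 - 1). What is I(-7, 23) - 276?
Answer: -277 + sqrt(2) ≈ -275.59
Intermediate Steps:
w = sqrt(2) ≈ 1.4142
I(G, D) = 6 + G + sqrt(2) (I(G, D) = (6 + sqrt(2)) + G = 6 + G + sqrt(2))
I(-7, 23) - 276 = (6 - 7 + sqrt(2)) - 276 = (-1 + sqrt(2)) - 276 = -277 + sqrt(2)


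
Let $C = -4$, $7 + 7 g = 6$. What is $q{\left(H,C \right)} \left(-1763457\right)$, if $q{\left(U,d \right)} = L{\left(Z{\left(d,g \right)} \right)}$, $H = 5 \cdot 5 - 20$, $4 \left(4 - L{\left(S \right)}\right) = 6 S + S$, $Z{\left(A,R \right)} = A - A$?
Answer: $-7053828$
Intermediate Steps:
$g = - \frac{1}{7}$ ($g = -1 + \frac{1}{7} \cdot 6 = -1 + \frac{6}{7} = - \frac{1}{7} \approx -0.14286$)
$Z{\left(A,R \right)} = 0$
$L{\left(S \right)} = 4 - \frac{7 S}{4}$ ($L{\left(S \right)} = 4 - \frac{6 S + S}{4} = 4 - \frac{7 S}{4}$)
$H = 5$ ($H = 25 - 20 = 5$)
$q{\left(U,d \right)} = 4$ ($q{\left(U,d \right)} = 4 - 0 = 4 + 0 = 4$)
$q{\left(H,C \right)} \left(-1763457\right) = 4 \left(-1763457\right) = -7053828$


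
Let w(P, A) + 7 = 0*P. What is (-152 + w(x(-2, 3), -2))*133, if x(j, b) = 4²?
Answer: -21147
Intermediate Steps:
x(j, b) = 16
w(P, A) = -7 (w(P, A) = -7 + 0*P = -7 + 0 = -7)
(-152 + w(x(-2, 3), -2))*133 = (-152 - 7)*133 = -159*133 = -21147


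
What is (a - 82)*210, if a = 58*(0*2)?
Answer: -17220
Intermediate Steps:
a = 0 (a = 58*0 = 0)
(a - 82)*210 = (0 - 82)*210 = -82*210 = -17220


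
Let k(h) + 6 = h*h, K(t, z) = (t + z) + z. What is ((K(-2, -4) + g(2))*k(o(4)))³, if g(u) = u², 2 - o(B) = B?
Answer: 1728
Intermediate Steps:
o(B) = 2 - B
K(t, z) = t + 2*z
k(h) = -6 + h² (k(h) = -6 + h*h = -6 + h²)
((K(-2, -4) + g(2))*k(o(4)))³ = (((-2 + 2*(-4)) + 2²)*(-6 + (2 - 1*4)²))³ = (((-2 - 8) + 4)*(-6 + (2 - 4)²))³ = ((-10 + 4)*(-6 + (-2)²))³ = (-6*(-6 + 4))³ = (-6*(-2))³ = 12³ = 1728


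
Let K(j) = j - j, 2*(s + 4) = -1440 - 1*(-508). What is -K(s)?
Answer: 0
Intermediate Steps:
s = -470 (s = -4 + (-1440 - 1*(-508))/2 = -4 + (-1440 + 508)/2 = -4 + (½)*(-932) = -4 - 466 = -470)
K(j) = 0
-K(s) = -1*0 = 0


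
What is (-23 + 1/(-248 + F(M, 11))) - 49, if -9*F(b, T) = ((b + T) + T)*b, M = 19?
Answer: -216801/3011 ≈ -72.003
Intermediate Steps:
F(b, T) = -b*(b + 2*T)/9 (F(b, T) = -((b + T) + T)*b/9 = -((T + b) + T)*b/9 = -(b + 2*T)*b/9 = -b*(b + 2*T)/9)
(-23 + 1/(-248 + F(M, 11))) - 49 = (-23 + 1/(-248 - ⅑*19*(19 + 2*11))) - 49 = (-23 + 1/(-248 - ⅑*19*(19 + 22))) - 49 = (-23 + 1/(-248 - ⅑*19*41)) - 49 = (-23 + 1/(-248 - 779/9)) - 49 = (-23 + 1/(-3011/9)) - 49 = (-23 - 9/3011) - 49 = -69262/3011 - 49 = -216801/3011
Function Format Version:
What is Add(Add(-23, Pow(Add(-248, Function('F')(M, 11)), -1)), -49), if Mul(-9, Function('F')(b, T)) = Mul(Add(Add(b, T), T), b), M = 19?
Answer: Rational(-216801, 3011) ≈ -72.003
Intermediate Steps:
Function('F')(b, T) = Mul(Rational(-1, 9), b, Add(b, Mul(2, T))) (Function('F')(b, T) = Mul(Rational(-1, 9), Mul(Add(Add(b, T), T), b)) = Mul(Rational(-1, 9), Mul(Add(Add(T, b), T), b)) = Mul(Rational(-1, 9), Mul(Add(b, Mul(2, T)), b)) = Mul(Rational(-1, 9), Mul(b, Add(b, Mul(2, T)))) = Mul(Rational(-1, 9), b, Add(b, Mul(2, T))))
Add(Add(-23, Pow(Add(-248, Function('F')(M, 11)), -1)), -49) = Add(Add(-23, Pow(Add(-248, Mul(Rational(-1, 9), 19, Add(19, Mul(2, 11)))), -1)), -49) = Add(Add(-23, Pow(Add(-248, Mul(Rational(-1, 9), 19, Add(19, 22))), -1)), -49) = Add(Add(-23, Pow(Add(-248, Mul(Rational(-1, 9), 19, 41)), -1)), -49) = Add(Add(-23, Pow(Add(-248, Rational(-779, 9)), -1)), -49) = Add(Add(-23, Pow(Rational(-3011, 9), -1)), -49) = Add(Add(-23, Rational(-9, 3011)), -49) = Add(Rational(-69262, 3011), -49) = Rational(-216801, 3011)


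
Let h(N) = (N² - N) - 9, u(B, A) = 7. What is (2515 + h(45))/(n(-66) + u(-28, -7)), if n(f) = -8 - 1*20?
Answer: -4486/21 ≈ -213.62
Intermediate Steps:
n(f) = -28 (n(f) = -8 - 20 = -28)
h(N) = -9 + N² - N
(2515 + h(45))/(n(-66) + u(-28, -7)) = (2515 + (-9 + 45² - 1*45))/(-28 + 7) = (2515 + (-9 + 2025 - 45))/(-21) = (2515 + 1971)*(-1/21) = 4486*(-1/21) = -4486/21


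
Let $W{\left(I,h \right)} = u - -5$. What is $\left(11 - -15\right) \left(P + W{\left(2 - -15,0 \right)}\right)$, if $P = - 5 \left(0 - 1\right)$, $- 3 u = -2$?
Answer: $\frac{832}{3} \approx 277.33$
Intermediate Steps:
$u = \frac{2}{3}$ ($u = \left(- \frac{1}{3}\right) \left(-2\right) = \frac{2}{3} \approx 0.66667$)
$W{\left(I,h \right)} = \frac{17}{3}$ ($W{\left(I,h \right)} = \frac{2}{3} - -5 = \frac{2}{3} + 5 = \frac{17}{3}$)
$P = 5$ ($P = \left(-5\right) \left(-1\right) = 5$)
$\left(11 - -15\right) \left(P + W{\left(2 - -15,0 \right)}\right) = \left(11 - -15\right) \left(5 + \frac{17}{3}\right) = \left(11 + 15\right) \frac{32}{3} = 26 \cdot \frac{32}{3} = \frac{832}{3}$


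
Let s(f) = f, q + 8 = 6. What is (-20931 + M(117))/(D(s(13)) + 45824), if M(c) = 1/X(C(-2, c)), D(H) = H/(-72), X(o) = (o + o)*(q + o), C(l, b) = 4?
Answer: -602811/1319726 ≈ -0.45677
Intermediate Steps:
q = -2 (q = -8 + 6 = -2)
X(o) = 2*o*(-2 + o) (X(o) = (o + o)*(-2 + o) = (2*o)*(-2 + o) = 2*o*(-2 + o))
D(H) = -H/72 (D(H) = H*(-1/72) = -H/72)
M(c) = 1/16 (M(c) = 1/(2*4*(-2 + 4)) = 1/(2*4*2) = 1/16)
(-20931 + M(117))/(D(s(13)) + 45824) = (-20931 + 1/16)/(-1/72*13 + 45824) = -334895/(16*(-13/72 + 45824)) = -334895/(16*3299315/72) = -334895/16*72/3299315 = -602811/1319726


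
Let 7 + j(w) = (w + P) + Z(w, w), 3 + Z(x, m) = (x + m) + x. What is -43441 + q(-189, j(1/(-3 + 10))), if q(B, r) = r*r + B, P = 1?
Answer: -2134389/49 ≈ -43559.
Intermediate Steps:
Z(x, m) = -3 + m + 2*x (Z(x, m) = -3 + ((x + m) + x) = -3 + ((m + x) + x) = -3 + (m + 2*x) = -3 + m + 2*x)
j(w) = -9 + 4*w (j(w) = -7 + ((w + 1) + (-3 + w + 2*w)) = -7 + ((1 + w) + (-3 + 3*w)) = -7 + (-2 + 4*w) = -9 + 4*w)
q(B, r) = B + r² (q(B, r) = r² + B = B + r²)
-43441 + q(-189, j(1/(-3 + 10))) = -43441 + (-189 + (-9 + 4/(-3 + 10))²) = -43441 + (-189 + (-9 + 4/7)²) = -43441 + (-189 + (-59/7)²) = -43441 + (-189 + 3481/49) = -43441 - 5780/49 = -2134389/49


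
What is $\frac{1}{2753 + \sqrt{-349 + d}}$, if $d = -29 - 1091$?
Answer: $\frac{2753}{7580478} - \frac{i \sqrt{1469}}{7580478} \approx 0.00036317 - 5.0561 \cdot 10^{-6} i$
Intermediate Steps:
$d = -1120$ ($d = -29 - 1091 = -1120$)
$\frac{1}{2753 + \sqrt{-349 + d}} = \frac{1}{2753 + \sqrt{-349 - 1120}} = \frac{1}{2753 + \sqrt{-1469}} = \frac{1}{2753 + i \sqrt{1469}}$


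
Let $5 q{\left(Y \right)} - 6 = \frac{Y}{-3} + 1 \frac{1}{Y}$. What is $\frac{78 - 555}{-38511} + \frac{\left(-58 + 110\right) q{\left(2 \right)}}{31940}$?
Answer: $\frac{2928619}{205006890} \approx 0.014285$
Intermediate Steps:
$q{\left(Y \right)} = \frac{6}{5} - \frac{Y}{15} + \frac{1}{5 Y}$ ($q{\left(Y \right)} = \frac{6}{5} + \frac{\frac{Y}{-3} + 1 \frac{1}{Y}}{5} = \frac{6}{5} + \frac{Y \left(- \frac{1}{3}\right) + \frac{1}{Y}}{5} = \frac{6}{5} + \frac{- \frac{Y}{3} + \frac{1}{Y}}{5} = \frac{6}{5} + \frac{\frac{1}{Y} - \frac{Y}{3}}{5} = \frac{6}{5} - \left(- \frac{1}{5 Y} + \frac{Y}{15}\right) = \frac{6}{5} - \frac{Y}{15} + \frac{1}{5 Y}$)
$\frac{78 - 555}{-38511} + \frac{\left(-58 + 110\right) q{\left(2 \right)}}{31940} = \frac{78 - 555}{-38511} + \frac{\left(-58 + 110\right) \frac{3 - 2 \left(-18 + 2\right)}{15 \cdot 2}}{31940} = \left(78 - 555\right) \left(- \frac{1}{38511}\right) + 52 \cdot \frac{1}{15} \cdot \frac{1}{2} \left(3 - 2 \left(-16\right)\right) \frac{1}{31940} = \left(-477\right) \left(- \frac{1}{38511}\right) + 52 \cdot \frac{1}{15} \cdot \frac{1}{2} \left(3 + 32\right) \frac{1}{31940} = \frac{53}{4279} + 52 \cdot \frac{1}{15} \cdot \frac{1}{2} \cdot 35 \cdot \frac{1}{31940} = \frac{53}{4279} + 52 \cdot \frac{7}{6} \cdot \frac{1}{31940} = \frac{53}{4279} + \frac{182}{3} \cdot \frac{1}{31940} = \frac{53}{4279} + \frac{91}{47910} = \frac{2928619}{205006890}$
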